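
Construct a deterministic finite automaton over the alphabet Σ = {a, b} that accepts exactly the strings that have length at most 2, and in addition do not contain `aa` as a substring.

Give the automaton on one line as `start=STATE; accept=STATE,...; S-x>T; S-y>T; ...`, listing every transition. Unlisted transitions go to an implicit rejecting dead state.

start=S0; accept=S0,S1,S2,S4; S0-a>S1; S0-b>S2; S1-a>S3; S1-b>S4; S2-a>S4; S2-b>S4; S3-a>S3; S3-b>S3; S4-a>S3; S4-b>S3

Run two small machines in parallel and take their product. One (4 states) tracks the input length, saturating at 3; the other (3 states) tracks partial matches of the forbidden pattern `aa`. Each combined state is a pair, one component from each; accept when both components accept. Equivalent product states are then merged.
With 5 states:
        a   b  
>* S0   S1  S2 
 * S1   S3  S4 
 * S2   S4  S4 
   S3   S3  S3 
 * S4   S3  S3 
(> = start, * = accepting)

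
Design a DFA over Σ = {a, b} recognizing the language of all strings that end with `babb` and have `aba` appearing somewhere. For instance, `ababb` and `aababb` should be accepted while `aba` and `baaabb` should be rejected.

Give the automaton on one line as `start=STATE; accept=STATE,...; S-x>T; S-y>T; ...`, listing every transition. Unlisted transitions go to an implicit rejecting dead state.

start=S0; accept=S7; S0-a>S1; S0-b>S0; S1-a>S1; S1-b>S2; S2-a>S3; S2-b>S0; S3-a>S4; S3-b>S5; S4-a>S4; S4-b>S6; S5-a>S3; S5-b>S7; S6-a>S3; S6-b>S6; S7-a>S3; S7-b>S6

Build one automaton per condition and run them in lockstep. The first has 5 states tracking how much of the suffix `babb` has currently been matched; the second has 4 states tracking whether and how much of `aba` has been seen. A product state is a pair (one from each), accepting exactly when both do. Equivalent product states are then merged.
        a   b  
>  S0   S1  S0 
   S1   S1  S2 
   S2   S3  S0 
   S3   S4  S5 
   S4   S4  S6 
   S5   S3  S7 
   S6   S3  S6 
 * S7   S3  S6 
(> = start, * = accepting)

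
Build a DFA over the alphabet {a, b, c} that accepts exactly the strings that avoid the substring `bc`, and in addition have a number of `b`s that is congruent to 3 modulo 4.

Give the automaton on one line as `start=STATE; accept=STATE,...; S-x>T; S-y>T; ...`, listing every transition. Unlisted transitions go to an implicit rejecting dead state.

start=s0; accept=s6,s7; s0-a>s0; s0-b>s1; s0-c>s0; s1-a>s2; s1-b>s3; s1-c>s4; s2-a>s2; s2-b>s3; s2-c>s2; s3-a>s5; s3-b>s6; s3-c>s4; s4-a>s4; s4-b>s4; s4-c>s4; s5-a>s5; s5-b>s6; s5-c>s5; s6-a>s7; s6-b>s8; s6-c>s4; s7-a>s7; s7-b>s8; s7-c>s7; s8-a>s0; s8-b>s1; s8-c>s4

Build one automaton per condition and run them in lockstep. The first has 3 states tracking partial matches of the forbidden pattern `bc`; the second has 4 states tracking the count of `b`s modulo 4. A product state is a pair (one from each), accepting exactly when both do. Minimizing collapses redundant product states.
A 9-state machine:
        a   b   c  
>  s0   s0  s1  s0 
   s1   s2  s3  s4 
   s2   s2  s3  s2 
   s3   s5  s6  s4 
   s4   s4  s4  s4 
   s5   s5  s6  s5 
 * s6   s7  s8  s4 
 * s7   s7  s8  s7 
   s8   s0  s1  s4 
(> = start, * = accepting)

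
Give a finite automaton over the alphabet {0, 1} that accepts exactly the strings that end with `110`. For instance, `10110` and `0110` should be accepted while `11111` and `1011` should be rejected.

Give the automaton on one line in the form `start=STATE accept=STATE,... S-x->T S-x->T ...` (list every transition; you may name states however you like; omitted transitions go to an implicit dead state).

start=s0 accept=s3 s0-0->s0 s0-1->s1 s1-0->s0 s1-1->s2 s2-0->s3 s2-1->s2 s3-0->s0 s3-1->s1

Let each state record the length of the longest suffix of the input read so far that is also a prefix of `110`. s1 means the last symbol is `1`; s2 means the last 2 symbols are `11`; s3 means the last 3 symbols are `110`. Accept only at s3, where the string currently ends in `110`.
With 4 states:
        0   1  
>  s0   s0  s1 
   s1   s0  s2 
   s2   s3  s2 
 * s3   s0  s1 
(> = start, * = accepting)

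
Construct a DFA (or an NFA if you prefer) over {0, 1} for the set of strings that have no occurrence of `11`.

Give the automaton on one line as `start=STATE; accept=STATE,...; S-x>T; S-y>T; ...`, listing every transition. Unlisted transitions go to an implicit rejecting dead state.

This is the complement of 'contains `11`'. Use the same substring-matching states — S0 through S2 holding how much of `11` has just been matched — but flip the accepting set: everything except the trap S2 accepts.
3 states suffice.
        0   1  
>* S0   S0  S1 
 * S1   S0  S2 
   S2   S2  S2 
(> = start, * = accepting)

start=S0; accept=S0,S1; S0-0>S0; S0-1>S1; S1-0>S0; S1-1>S2; S2-0>S2; S2-1>S2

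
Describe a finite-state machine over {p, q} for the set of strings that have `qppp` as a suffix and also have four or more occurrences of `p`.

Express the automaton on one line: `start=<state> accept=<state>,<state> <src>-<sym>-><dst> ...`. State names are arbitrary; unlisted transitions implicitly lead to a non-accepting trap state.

Handle the two conditions separately and then intersect. One (5 states) tracks how much of the suffix `qppp` has currently been matched; the other (6 states) tracks the count of `p`s, saturating at 5. Each combined state is a pair, one component from each; accept when both components accept. Minimizing collapses redundant product states.
With 6 states:
        p   q  
>  s0   s1  s0 
   s1   s1  s2 
   s2   s3  s2 
   s3   s4  s2 
   s4   s5  s2 
 * s5   s1  s2 
(> = start, * = accepting)

start=s0 accept=s5 s0-p->s1 s0-q->s0 s1-p->s1 s1-q->s2 s2-p->s3 s2-q->s2 s3-p->s4 s3-q->s2 s4-p->s5 s4-q->s2 s5-p->s1 s5-q->s2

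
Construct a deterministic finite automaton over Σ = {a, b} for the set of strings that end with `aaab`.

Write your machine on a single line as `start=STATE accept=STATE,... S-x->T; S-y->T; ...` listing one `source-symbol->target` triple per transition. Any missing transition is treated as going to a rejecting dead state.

Remember how much of `aaab` the current input suffix matches. State s0 means no match yet; s1 means the last symbol is `a`; s2 means the last 2 symbols are `aa`; s3 means the last 3 symbols are `aaa`; s4 means the last 4 symbols are `aaab`. Only s4 accepts. On a mismatch, fall back to the longest proper suffix that is still a prefix of `aaab`.
5 states suffice.
        a   b  
>  s0   s1  s0 
   s1   s2  s0 
   s2   s3  s0 
   s3   s3  s4 
 * s4   s1  s0 
(> = start, * = accepting)

start=s0; accept=s4; s0-a->s1; s0-b->s0; s1-a->s2; s1-b->s0; s2-a->s3; s2-b->s0; s3-a->s3; s3-b->s4; s4-a->s1; s4-b->s0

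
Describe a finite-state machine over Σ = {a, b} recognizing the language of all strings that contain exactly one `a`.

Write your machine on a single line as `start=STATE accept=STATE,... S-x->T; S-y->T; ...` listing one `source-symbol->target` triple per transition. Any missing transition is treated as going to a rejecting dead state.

Count `a`s, saturating at 2: state s0 means no `a` yet, s1 means one `a` seen, s2 means more than one. Each `a` increments (capped at s2); other symbols loop. Accept from {s1}.
3 states suffice.
        a   b  
>  s0   s1  s0 
 * s1   s2  s1 
   s2   s2  s2 
(> = start, * = accepting)

start=s0; accept=s1; s0-a->s1; s0-b->s0; s1-a->s2; s1-b->s1; s2-a->s2; s2-b->s2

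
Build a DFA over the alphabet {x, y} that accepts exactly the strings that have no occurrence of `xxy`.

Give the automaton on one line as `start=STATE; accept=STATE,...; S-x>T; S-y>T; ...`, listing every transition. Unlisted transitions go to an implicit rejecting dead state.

This is the complement of 'contains `xxy`'. Use the same substring-matching states — s0 through s3 holding how much of `xxy` has just been matched — but flip the accepting set: everything except the trap s3 accepts.
With 4 states:
        x   y  
>* s0   s1  s0 
 * s1   s2  s0 
 * s2   s2  s3 
   s3   s3  s3 
(> = start, * = accepting)

start=s0; accept=s0,s1,s2; s0-x>s1; s0-y>s0; s1-x>s2; s1-y>s0; s2-x>s2; s2-y>s3; s3-x>s3; s3-y>s3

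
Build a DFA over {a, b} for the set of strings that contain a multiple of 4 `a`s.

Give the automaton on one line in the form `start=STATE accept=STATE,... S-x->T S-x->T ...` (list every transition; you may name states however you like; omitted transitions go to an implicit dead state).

Keep the running count of `a`s modulo 4: each `a` advances along the cycle q0 → q1 → q2 → q3 → q0 while other symbols loop. Accept at q0.
With 4 states:
        a   b  
>* q0   q1  q0 
   q1   q2  q1 
   q2   q3  q2 
   q3   q0  q3 
(> = start, * = accepting)

start=q0 accept=q0 q0-a->q1 q0-b->q0 q1-a->q2 q1-b->q1 q2-a->q3 q2-b->q2 q3-a->q0 q3-b->q3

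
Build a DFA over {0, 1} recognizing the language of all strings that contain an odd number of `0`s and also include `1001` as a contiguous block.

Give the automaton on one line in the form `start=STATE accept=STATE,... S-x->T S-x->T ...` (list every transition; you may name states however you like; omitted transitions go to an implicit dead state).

start=q0 accept=q9 q0-0->q1 q0-1->q2 q1-0->q0 q1-1->q3 q2-0->q4 q2-1->q2 q3-0->q5 q3-1->q3 q4-0->q6 q4-1->q3 q5-0->q7 q5-1->q2 q6-0->q1 q6-1->q8 q7-0->q0 q7-1->q9 q8-0->q9 q8-1->q8 q9-0->q8 q9-1->q9

Handle the two conditions separately and then intersect. One (2 states) tracks the count of `0`s modulo 2; the other (5 states) tracks whether and how much of `1001` has been seen. Each combined state is a pair, one component from each; accept when both components accept.
10 states suffice.
        0   1  
>  q0   q1  q2 
   q1   q0  q3 
   q2   q4  q2 
   q3   q5  q3 
   q4   q6  q3 
   q5   q7  q2 
   q6   q1  q8 
   q7   q0  q9 
   q8   q9  q8 
 * q9   q8  q9 
(> = start, * = accepting)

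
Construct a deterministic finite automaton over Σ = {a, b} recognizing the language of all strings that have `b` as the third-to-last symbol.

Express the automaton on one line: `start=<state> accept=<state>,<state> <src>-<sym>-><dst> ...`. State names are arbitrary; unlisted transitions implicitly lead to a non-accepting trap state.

start=S0 accept=S11,S12,S13,S14 S0-a->S1 S0-b->S2 S1-a->S3 S1-b->S4 S2-a->S5 S2-b->S6 S3-a->S7 S3-b->S8 S4-a->S9 S4-b->S10 S5-a->S11 S5-b->S12 S6-a->S13 S6-b->S14 S7-a->S7 S7-b->S8 S8-a->S9 S8-b->S10 S9-a->S11 S9-b->S12 S10-a->S13 S10-b->S14 S11-a->S7 S11-b->S8 S12-a->S9 S12-b->S10 S13-a->S11 S13-b->S12 S14-a->S13 S14-b->S14

A DFA must remember the last 3 symbols (since which symbol is third-to-last isn't known until the input ends). Use one state per possible window of the last ≤3 symbols; accept from those whose window starts with `b`.
15 states suffice.
          a    b  
>  S0     S1   S2 
   S1     S3   S4 
   S2     S5   S6 
   S3     S7   S8 
   S4     S9  S10 
   S5    S11  S12 
   S6    S13  S14 
   S7     S7   S8 
   S8     S9  S10 
   S9    S11  S12 
   S10   S13  S14 
 * S11    S7   S8 
 * S12    S9  S10 
 * S13   S11  S12 
 * S14   S13  S14 
(> = start, * = accepting)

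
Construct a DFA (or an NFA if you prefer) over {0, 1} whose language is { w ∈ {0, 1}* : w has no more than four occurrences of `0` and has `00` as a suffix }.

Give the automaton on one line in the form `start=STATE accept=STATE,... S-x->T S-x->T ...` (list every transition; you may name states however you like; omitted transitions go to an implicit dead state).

start=q0 accept=q2,q4,q7 q0-0->q1 q0-1->q0 q1-0->q2 q1-1->q3 q2-0->q4 q2-1->q5 q3-0->q6 q3-1->q3 q4-0->q7 q4-1->q8 q5-0->q9 q5-1->q5 q6-0->q4 q6-1->q5 q7-0->q10 q7-1->q11 q8-0->q12 q8-1->q8 q9-0->q7 q9-1->q8 q10-0->q10 q10-1->q13 q11-0->q14 q11-1->q11 q12-0->q10 q12-1->q11 q13-0->q14 q13-1->q13 q14-0->q10 q14-1->q13

Run two small machines in parallel and take their product. The first has 6 states tracking the count of `0`s, saturating at 5; the second has 3 states tracking how much of the suffix `00` has currently been matched. A product state is a pair (one from each), accepting exactly when both do.
With 15 states:
          0    1  
>  q0     q1   q0 
   q1     q2   q3 
 * q2     q4   q5 
   q3     q6   q3 
 * q4     q7   q8 
   q5     q9   q5 
   q6     q4   q5 
 * q7    q10  q11 
   q8    q12   q8 
   q9     q7   q8 
   q10   q10  q13 
   q11   q14  q11 
   q12   q10  q11 
   q13   q14  q13 
   q14   q10  q13 
(> = start, * = accepting)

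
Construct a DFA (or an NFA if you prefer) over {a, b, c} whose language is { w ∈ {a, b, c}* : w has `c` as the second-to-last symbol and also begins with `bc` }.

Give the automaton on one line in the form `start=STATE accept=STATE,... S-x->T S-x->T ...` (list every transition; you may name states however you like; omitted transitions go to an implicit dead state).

Run two small machines in parallel and take their product. The first has 13 states tracking the last 2 symbols read; the second has 4 states tracking whether the input so far still matches the prefix `bc`. A product state is a pair (one from each), accepting exactly when both do. Equivalent product states are then merged.
A 7-state machine:
        a   b   c  
>  q0   q1  q2  q1 
   q1   q1  q1  q1 
   q2   q1  q1  q3 
   q3   q4  q4  q5 
 * q4   q6  q6  q3 
 * q5   q4  q4  q5 
   q6   q6  q6  q3 
(> = start, * = accepting)

start=q0 accept=q4,q5 q0-a->q1 q0-b->q2 q0-c->q1 q1-a->q1 q1-b->q1 q1-c->q1 q2-a->q1 q2-b->q1 q2-c->q3 q3-a->q4 q3-b->q4 q3-c->q5 q4-a->q6 q4-b->q6 q4-c->q3 q5-a->q4 q5-b->q4 q5-c->q5 q6-a->q6 q6-b->q6 q6-c->q3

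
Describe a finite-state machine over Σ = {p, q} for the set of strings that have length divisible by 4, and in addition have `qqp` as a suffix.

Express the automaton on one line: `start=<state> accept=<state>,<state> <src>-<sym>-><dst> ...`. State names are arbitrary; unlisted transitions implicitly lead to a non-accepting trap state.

Build one automaton per condition and run them in lockstep. One (4 states) tracks the input length modulo 4; the other (4 states) tracks how much of the suffix `qqp` has currently been matched. Each combined state is a pair, one component from each; accept when both components accept.
A 16-state machine:
          p    q  
>  S0     S1   S2 
   S1     S3   S4 
   S2     S3   S5 
   S3     S6   S7 
   S4     S6   S8 
   S5     S9   S8 
   S6     S0  S10 
   S7     S0  S11 
   S8    S12  S11 
   S9     S0  S10 
   S10    S1  S13 
   S11   S14  S13 
 * S12    S1   S2 
   S13   S15   S5 
   S14    S3   S4 
   S15    S6   S7 
(> = start, * = accepting)

start=S0 accept=S12 S0-p->S1 S0-q->S2 S1-p->S3 S1-q->S4 S2-p->S3 S2-q->S5 S3-p->S6 S3-q->S7 S4-p->S6 S4-q->S8 S5-p->S9 S5-q->S8 S6-p->S0 S6-q->S10 S7-p->S0 S7-q->S11 S8-p->S12 S8-q->S11 S9-p->S0 S9-q->S10 S10-p->S1 S10-q->S13 S11-p->S14 S11-q->S13 S12-p->S1 S12-q->S2 S13-p->S15 S13-q->S5 S14-p->S3 S14-q->S4 S15-p->S6 S15-q->S7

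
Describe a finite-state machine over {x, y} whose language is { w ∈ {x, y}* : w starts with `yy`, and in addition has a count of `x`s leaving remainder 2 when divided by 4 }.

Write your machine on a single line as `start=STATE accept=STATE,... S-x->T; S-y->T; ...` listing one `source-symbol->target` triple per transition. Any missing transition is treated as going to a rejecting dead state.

start=q0; accept=q5; q0-x->q1; q0-y->q2; q1-x->q1; q1-y->q1; q2-x->q1; q2-y->q3; q3-x->q4; q3-y->q3; q4-x->q5; q4-y->q4; q5-x->q6; q5-y->q5; q6-x->q3; q6-y->q6

Handle the two conditions separately and then intersect. The first has 4 states tracking whether the input so far still matches the prefix `yy`; the second has 4 states tracking the count of `x`s modulo 4. A product state is a pair (one from each), accepting exactly when both do. Equivalent product states are then merged.
With 7 states:
        x   y  
>  q0   q1  q2 
   q1   q1  q1 
   q2   q1  q3 
   q3   q4  q3 
   q4   q5  q4 
 * q5   q6  q5 
   q6   q3  q6 
(> = start, * = accepting)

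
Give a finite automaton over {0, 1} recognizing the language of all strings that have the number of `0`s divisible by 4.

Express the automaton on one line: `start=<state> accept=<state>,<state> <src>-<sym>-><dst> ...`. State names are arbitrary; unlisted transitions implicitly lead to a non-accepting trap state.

start=q0 accept=q0 q0-0->q1 q0-1->q0 q1-0->q2 q1-1->q1 q2-0->q3 q2-1->q2 q3-0->q0 q3-1->q3

The only thing that matters is how many `0`s have appeared, reduced mod 4. Use one state per residue: q0 for 0, …, q3 for 3. Reading `0` moves to the next residue; anything else stays put. q0 is accepting.
With 4 states:
        0   1  
>* q0   q1  q0 
   q1   q2  q1 
   q2   q3  q2 
   q3   q0  q3 
(> = start, * = accepting)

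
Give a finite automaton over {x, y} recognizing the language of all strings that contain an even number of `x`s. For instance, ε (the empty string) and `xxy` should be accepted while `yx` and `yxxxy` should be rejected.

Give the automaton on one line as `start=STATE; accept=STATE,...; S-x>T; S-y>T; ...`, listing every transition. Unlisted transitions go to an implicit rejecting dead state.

start=A; accept=A; A-x>B; A-y>A; B-x>A; B-y>B

Keep the running count of `x`s modulo 2: each `x` advances along the cycle A → B → A while other symbols loop. Accept at A.
2 states suffice.
       x  y 
>* A   B  A 
   B   A  B 
(> = start, * = accepting)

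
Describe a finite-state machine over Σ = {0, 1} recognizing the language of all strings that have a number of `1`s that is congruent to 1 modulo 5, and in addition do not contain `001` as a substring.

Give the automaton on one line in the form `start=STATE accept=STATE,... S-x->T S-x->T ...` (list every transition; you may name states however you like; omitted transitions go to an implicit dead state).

start=S0 accept=S2,S4,S6 S0-0->S1 S0-1->S2 S1-0->S3 S1-1->S2 S2-0->S4 S2-1->S5 S3-0->S3 S3-1->S3 S4-0->S6 S4-1->S5 S5-0->S7 S5-1->S8 S6-0->S6 S6-1->S3 S7-0->S3 S7-1->S8 S8-0->S9 S8-1->S10 S9-0->S3 S9-1->S10 S10-0->S11 S10-1->S0 S11-0->S3 S11-1->S0

Handle the two conditions separately and then intersect. One (5 states) tracks the count of `1`s modulo 5; the other (4 states) tracks partial matches of the forbidden pattern `001`. Each combined state is a pair, one component from each; accept when both components accept. Minimizing collapses redundant product states.
          0    1  
>  S0     S1   S2 
   S1     S3   S2 
 * S2     S4   S5 
   S3     S3   S3 
 * S4     S6   S5 
   S5     S7   S8 
 * S6     S6   S3 
   S7     S3   S8 
   S8     S9  S10 
   S9     S3  S10 
   S10   S11   S0 
   S11    S3   S0 
(> = start, * = accepting)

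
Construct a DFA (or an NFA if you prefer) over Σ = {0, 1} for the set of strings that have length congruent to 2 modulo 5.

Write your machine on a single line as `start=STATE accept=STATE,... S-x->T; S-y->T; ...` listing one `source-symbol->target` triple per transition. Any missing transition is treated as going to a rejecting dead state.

Count input length modulo 5: every symbol advances one step around the cycle S0 → S1 → S2 → S3 → S4 → S0. Accept at S2.
A 5-state machine:
        0   1  
>  S0   S1  S1 
   S1   S2  S2 
 * S2   S3  S3 
   S3   S4  S4 
   S4   S0  S0 
(> = start, * = accepting)

start=S0; accept=S2; S0-0->S1; S0-1->S1; S1-0->S2; S1-1->S2; S2-0->S3; S2-1->S3; S3-0->S4; S3-1->S4; S4-0->S0; S4-1->S0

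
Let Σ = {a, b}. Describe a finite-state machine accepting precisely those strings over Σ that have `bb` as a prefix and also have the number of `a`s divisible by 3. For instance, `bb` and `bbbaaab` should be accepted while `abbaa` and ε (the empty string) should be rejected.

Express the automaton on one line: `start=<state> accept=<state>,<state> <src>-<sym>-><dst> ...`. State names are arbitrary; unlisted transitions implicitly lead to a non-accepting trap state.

Run two small machines in parallel and take their product. The first has 4 states tracking whether the input so far still matches the prefix `bb`; the second has 3 states tracking the count of `a`s modulo 3. A product state is a pair (one from each), accepting exactly when both do. After merging equivalent states the machine shrinks.
With 6 states:
        a   b  
>  s0   s1  s2 
   s1   s1  s1 
   s2   s1  s3 
 * s3   s4  s3 
   s4   s5  s4 
   s5   s3  s5 
(> = start, * = accepting)

start=s0 accept=s3 s0-a->s1 s0-b->s2 s1-a->s1 s1-b->s1 s2-a->s1 s2-b->s3 s3-a->s4 s3-b->s3 s4-a->s5 s4-b->s4 s5-a->s3 s5-b->s5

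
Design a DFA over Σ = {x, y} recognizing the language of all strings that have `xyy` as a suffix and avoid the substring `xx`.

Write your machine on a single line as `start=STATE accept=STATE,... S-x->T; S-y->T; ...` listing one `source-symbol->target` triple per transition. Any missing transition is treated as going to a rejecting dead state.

Run two small machines in parallel and take their product. The first has 4 states tracking how much of the suffix `xyy` has currently been matched; the second has 3 states tracking partial matches of the forbidden pattern `xx`. A product state is a pair (one from each), accepting exactly when both do. Equivalent product states are then merged.
A 5-state machine:
        x   y  
>  S0   S1  S0 
   S1   S2  S3 
   S2   S2  S2 
   S3   S1  S4 
 * S4   S1  S0 
(> = start, * = accepting)

start=S0; accept=S4; S0-x->S1; S0-y->S0; S1-x->S2; S1-y->S3; S2-x->S2; S2-y->S2; S3-x->S1; S3-y->S4; S4-x->S1; S4-y->S0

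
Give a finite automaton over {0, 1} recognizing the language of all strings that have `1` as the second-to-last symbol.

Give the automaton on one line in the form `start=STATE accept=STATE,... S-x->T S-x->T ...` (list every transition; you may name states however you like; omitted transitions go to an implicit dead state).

Because acceptance depends on a position counted from the end, the machine has to buffer the most recent 2 symbols. Make each state the string of the last up-to-2 symbols read; on input `x` shift the window left and append `x`. Accept when the buffered window has length 2 and begins with `1`.
        0   1  
>  q0   q1  q2 
   q1   q3  q4 
   q2   q5  q6 
   q3   q3  q4 
   q4   q5  q6 
 * q5   q3  q4 
 * q6   q5  q6 
(> = start, * = accepting)

start=q0 accept=q5,q6 q0-0->q1 q0-1->q2 q1-0->q3 q1-1->q4 q2-0->q5 q2-1->q6 q3-0->q3 q3-1->q4 q4-0->q5 q4-1->q6 q5-0->q3 q5-1->q4 q6-0->q5 q6-1->q6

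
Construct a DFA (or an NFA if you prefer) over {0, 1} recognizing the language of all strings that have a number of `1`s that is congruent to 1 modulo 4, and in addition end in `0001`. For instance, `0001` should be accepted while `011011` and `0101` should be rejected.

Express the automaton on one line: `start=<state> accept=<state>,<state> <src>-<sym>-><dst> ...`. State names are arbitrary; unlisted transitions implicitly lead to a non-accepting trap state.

start=q0 accept=q10 q0-0->q1 q0-1->q2 q1-0->q3 q1-1->q2 q2-0->q4 q2-1->q5 q3-0->q6 q3-1->q2 q4-0->q7 q4-1->q5 q5-0->q8 q5-1->q9 q6-0->q6 q6-1->q10 q7-0->q11 q7-1->q5 q8-0->q12 q8-1->q9 q9-0->q13 q9-1->q0 q10-0->q4 q10-1->q5 q11-0->q11 q11-1->q14 q12-0->q15 q12-1->q9 q13-0->q16 q13-1->q0 q14-0->q8 q14-1->q9 q15-0->q15 q15-1->q17 q16-0->q18 q16-1->q0 q17-0->q13 q17-1->q0 q18-0->q18 q18-1->q19 q19-0->q1 q19-1->q2

Run two small machines in parallel and take their product. One (4 states) tracks the count of `1`s modulo 4; the other (5 states) tracks how much of the suffix `0001` has currently been matched. Each combined state is a pair, one component from each; accept when both components accept.
          0    1  
>  q0     q1   q2 
   q1     q3   q2 
   q2     q4   q5 
   q3     q6   q2 
   q4     q7   q5 
   q5     q8   q9 
   q6     q6  q10 
   q7    q11   q5 
   q8    q12   q9 
   q9    q13   q0 
 * q10    q4   q5 
   q11   q11  q14 
   q12   q15   q9 
   q13   q16   q0 
   q14    q8   q9 
   q15   q15  q17 
   q16   q18   q0 
   q17   q13   q0 
   q18   q18  q19 
   q19    q1   q2 
(> = start, * = accepting)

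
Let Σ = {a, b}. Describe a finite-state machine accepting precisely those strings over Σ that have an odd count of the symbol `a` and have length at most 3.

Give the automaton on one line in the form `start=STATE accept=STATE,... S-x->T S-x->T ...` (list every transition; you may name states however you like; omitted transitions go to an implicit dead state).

start=S0 accept=S1,S4,S5 S0-a->S1 S0-b->S2 S1-a->S3 S1-b->S4 S2-a->S4 S2-b->S3 S3-a->S5 S3-b->S6 S4-a->S6 S4-b->S5 S5-a->S7 S5-b->S8 S6-a->S8 S6-b->S7 S7-a->S8 S7-b->S7 S8-a->S7 S8-b->S8

Build one automaton per condition and run them in lockstep. The first has 2 states tracking the count of `a`s modulo 2; the second has 5 states tracking the input length, saturating at 4. A product state is a pair (one from each), accepting exactly when both do.
A 9-state machine:
        a   b  
>  S0   S1  S2 
 * S1   S3  S4 
   S2   S4  S3 
   S3   S5  S6 
 * S4   S6  S5 
 * S5   S7  S8 
   S6   S8  S7 
   S7   S8  S7 
   S8   S7  S8 
(> = start, * = accepting)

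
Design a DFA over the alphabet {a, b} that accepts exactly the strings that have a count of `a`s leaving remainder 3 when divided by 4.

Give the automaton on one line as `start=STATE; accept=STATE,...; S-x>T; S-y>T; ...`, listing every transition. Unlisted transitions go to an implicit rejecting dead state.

start=q0; accept=q3; q0-a>q1; q0-b>q0; q1-a>q2; q1-b>q1; q2-a>q3; q2-b>q2; q3-a>q0; q3-b>q3

The only thing that matters is how many `a`s have appeared, reduced mod 4. Use one state per residue: q0 for 0, …, q3 for 3. Reading `a` moves to the next residue; anything else stays put. q3 is accepting.
4 states suffice.
        a   b  
>  q0   q1  q0 
   q1   q2  q1 
   q2   q3  q2 
 * q3   q0  q3 
(> = start, * = accepting)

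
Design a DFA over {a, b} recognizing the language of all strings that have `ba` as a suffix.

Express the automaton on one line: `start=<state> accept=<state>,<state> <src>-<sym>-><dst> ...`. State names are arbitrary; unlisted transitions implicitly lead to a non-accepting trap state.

start=S0 accept=S2 S0-a->S0 S0-b->S1 S1-a->S2 S1-b->S1 S2-a->S0 S2-b->S1

Let each state record the length of the longest suffix of the input read so far that is also a prefix of `ba`. S1 means the last symbol is `b`; S2 means the last 2 symbols are `ba`. Accept only at S2, where the string currently ends in `ba`.
With 3 states:
        a   b  
>  S0   S0  S1 
   S1   S2  S1 
 * S2   S0  S1 
(> = start, * = accepting)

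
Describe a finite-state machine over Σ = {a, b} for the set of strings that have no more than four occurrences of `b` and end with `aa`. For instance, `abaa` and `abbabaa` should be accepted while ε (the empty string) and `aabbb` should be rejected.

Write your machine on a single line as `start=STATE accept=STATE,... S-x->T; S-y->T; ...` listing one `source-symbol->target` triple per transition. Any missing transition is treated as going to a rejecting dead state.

Run two small machines in parallel and take their product. The first has 6 states tracking the count of `b`s, saturating at 5; the second has 3 states tracking how much of the suffix `aa` has currently been matched. A product state is a pair (one from each), accepting exactly when both do.
An 18-state machine:
          a    b  
>  s0     s1   s2 
   s1     s3   s2 
   s2     s4   s5 
 * s3     s3   s2 
   s4     s6   s5 
   s5     s7   s8 
 * s6     s6   s5 
   s7     s9   s8 
   s8    s10  s11 
 * s9     s9   s8 
   s10   s12  s11 
   s11   s13  s14 
 * s12   s12  s11 
   s13   s15  s14 
   s14   s16  s14 
 * s15   s15  s14 
   s16   s17  s14 
   s17   s17  s14 
(> = start, * = accepting)

start=s0; accept=s3,s6,s9,s12,s15; s0-a->s1; s0-b->s2; s1-a->s3; s1-b->s2; s2-a->s4; s2-b->s5; s3-a->s3; s3-b->s2; s4-a->s6; s4-b->s5; s5-a->s7; s5-b->s8; s6-a->s6; s6-b->s5; s7-a->s9; s7-b->s8; s8-a->s10; s8-b->s11; s9-a->s9; s9-b->s8; s10-a->s12; s10-b->s11; s11-a->s13; s11-b->s14; s12-a->s12; s12-b->s11; s13-a->s15; s13-b->s14; s14-a->s16; s14-b->s14; s15-a->s15; s15-b->s14; s16-a->s17; s16-b->s14; s17-a->s17; s17-b->s14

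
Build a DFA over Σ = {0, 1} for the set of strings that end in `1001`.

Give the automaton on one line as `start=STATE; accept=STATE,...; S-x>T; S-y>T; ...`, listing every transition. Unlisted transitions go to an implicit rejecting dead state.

Remember how much of `1001` the current input suffix matches. State S0 means no match yet; S1 means the last symbol is `1`; S2 means the last 2 symbols are `10`; S3 means the last 3 symbols are `100`; S4 means the last 4 symbols are `1001`. Only S4 accepts. On a mismatch, fall back to the longest proper suffix that is still a prefix of `1001`.
        0   1  
>  S0   S0  S1 
   S1   S2  S1 
   S2   S3  S1 
   S3   S0  S4 
 * S4   S2  S1 
(> = start, * = accepting)

start=S0; accept=S4; S0-0>S0; S0-1>S1; S1-0>S2; S1-1>S1; S2-0>S3; S2-1>S1; S3-0>S0; S3-1>S4; S4-0>S2; S4-1>S1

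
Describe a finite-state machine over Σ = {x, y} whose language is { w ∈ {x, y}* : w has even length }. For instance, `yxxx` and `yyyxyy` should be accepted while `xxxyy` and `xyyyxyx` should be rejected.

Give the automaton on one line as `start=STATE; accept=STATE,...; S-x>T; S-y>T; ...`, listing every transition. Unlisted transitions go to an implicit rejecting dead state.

Count input length modulo 2: every symbol advances one step around the cycle A → B → A. Accept at A.
A 2-state machine:
       x  y 
>* A   B  B 
   B   A  A 
(> = start, * = accepting)

start=A; accept=A; A-x>B; A-y>B; B-x>A; B-y>A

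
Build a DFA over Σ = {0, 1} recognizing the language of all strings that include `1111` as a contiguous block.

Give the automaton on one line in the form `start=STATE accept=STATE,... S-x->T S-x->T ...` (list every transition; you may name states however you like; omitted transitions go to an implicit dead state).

start=A accept=E A-0->A A-1->B B-0->A B-1->C C-0->A C-1->D D-0->A D-1->E E-0->E E-1->E

Track how much of `1111` has been matched so far: state A is no progress, E is the absorbing accept state reached once `1111` has occurred. Intermediate states record partial matches; on a mismatch, fall back to the longest reusable overlap.
With 5 states:
       0  1 
>  A   A  B 
   B   A  C 
   C   A  D 
   D   A  E 
 * E   E  E 
(> = start, * = accepting)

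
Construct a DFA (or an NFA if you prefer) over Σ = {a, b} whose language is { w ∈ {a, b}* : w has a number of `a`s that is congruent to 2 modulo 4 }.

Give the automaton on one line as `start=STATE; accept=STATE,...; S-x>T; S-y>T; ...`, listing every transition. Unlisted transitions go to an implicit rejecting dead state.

The only thing that matters is how many `a`s have appeared, reduced mod 4. Use one state per residue: S0 for 0, …, S3 for 3. Reading `a` moves to the next residue; anything else stays put. S2 is accepting.
        a   b  
>  S0   S1  S0 
   S1   S2  S1 
 * S2   S3  S2 
   S3   S0  S3 
(> = start, * = accepting)

start=S0; accept=S2; S0-a>S1; S0-b>S0; S1-a>S2; S1-b>S1; S2-a>S3; S2-b>S2; S3-a>S0; S3-b>S3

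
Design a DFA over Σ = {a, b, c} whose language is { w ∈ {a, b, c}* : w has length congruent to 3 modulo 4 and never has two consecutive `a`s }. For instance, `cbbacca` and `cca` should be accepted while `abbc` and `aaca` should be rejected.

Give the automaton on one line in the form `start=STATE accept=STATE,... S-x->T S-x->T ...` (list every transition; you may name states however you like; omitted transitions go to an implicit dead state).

start=S0 accept=S6,S7 S0-a->S1 S0-b->S2 S0-c->S2 S1-a->S3 S1-b->S4 S1-c->S4 S2-a->S5 S2-b->S4 S2-c->S4 S3-a->S3 S3-b->S3 S3-c->S3 S4-a->S6 S4-b->S7 S4-c->S7 S5-a->S3 S5-b->S7 S5-c->S7 S6-a->S3 S6-b->S0 S6-c->S0 S7-a->S8 S7-b->S0 S7-c->S0 S8-a->S3 S8-b->S2 S8-c->S2

Run two small machines in parallel and take their product. The first has 4 states tracking the input length modulo 4; the second has 3 states tracking partial matches of the forbidden pattern `aa`. A product state is a pair (one from each), accepting exactly when both do. Equivalent product states are then merged.
A 9-state machine:
        a   b   c  
>  S0   S1  S2  S2 
   S1   S3  S4  S4 
   S2   S5  S4  S4 
   S3   S3  S3  S3 
   S4   S6  S7  S7 
   S5   S3  S7  S7 
 * S6   S3  S0  S0 
 * S7   S8  S0  S0 
   S8   S3  S2  S2 
(> = start, * = accepting)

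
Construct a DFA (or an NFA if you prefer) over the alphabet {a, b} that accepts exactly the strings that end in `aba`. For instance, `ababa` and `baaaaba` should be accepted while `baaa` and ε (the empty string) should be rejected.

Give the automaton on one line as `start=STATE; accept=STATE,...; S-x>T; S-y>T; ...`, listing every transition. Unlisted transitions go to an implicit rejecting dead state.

start=q0; accept=q3; q0-a>q1; q0-b>q0; q1-a>q1; q1-b>q2; q2-a>q3; q2-b>q0; q3-a>q1; q3-b>q2

Remember how much of `aba` the current input suffix matches. State q0 means no match yet; q1 means the last symbol is `a`; q2 means the last 2 symbols are `ab`; q3 means the last 3 symbols are `aba`. Only q3 accepts. On a mismatch, fall back to the longest proper suffix that is still a prefix of `aba`.
With 4 states:
        a   b  
>  q0   q1  q0 
   q1   q1  q2 
   q2   q3  q0 
 * q3   q1  q2 
(> = start, * = accepting)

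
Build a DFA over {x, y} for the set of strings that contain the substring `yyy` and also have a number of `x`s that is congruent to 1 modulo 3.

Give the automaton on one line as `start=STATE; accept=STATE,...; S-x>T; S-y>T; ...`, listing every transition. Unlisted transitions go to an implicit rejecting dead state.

Build one automaton per condition and run them in lockstep. The first has 4 states tracking whether and how much of `yyy` has been seen; the second has 3 states tracking the count of `x`s modulo 3. A product state is a pair (one from each), accepting exactly when both do.
12 states suffice.
          x    y  
>  S0     S1   S2 
   S1     S3   S4 
   S2     S1   S5 
   S3     S0   S6 
   S4     S3   S7 
   S5     S1   S8 
   S6     S0   S9 
   S7     S3  S10 
   S8    S10   S8 
   S9     S0  S11 
 * S10   S11  S10 
   S11    S8  S11 
(> = start, * = accepting)

start=S0; accept=S10; S0-x>S1; S0-y>S2; S1-x>S3; S1-y>S4; S2-x>S1; S2-y>S5; S3-x>S0; S3-y>S6; S4-x>S3; S4-y>S7; S5-x>S1; S5-y>S8; S6-x>S0; S6-y>S9; S7-x>S3; S7-y>S10; S8-x>S10; S8-y>S8; S9-x>S0; S9-y>S11; S10-x>S11; S10-y>S10; S11-x>S8; S11-y>S11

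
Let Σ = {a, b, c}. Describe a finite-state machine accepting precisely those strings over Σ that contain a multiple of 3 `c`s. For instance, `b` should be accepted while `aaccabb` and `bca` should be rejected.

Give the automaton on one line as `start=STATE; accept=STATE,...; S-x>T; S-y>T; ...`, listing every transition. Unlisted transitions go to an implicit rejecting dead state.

The only thing that matters is how many `c`s have appeared, reduced mod 3. Use one state per residue: q0 for 0, …, q2 for 2. Reading `c` moves to the next residue; anything else stays put. q0 is accepting.
3 states suffice.
        a   b   c  
>* q0   q0  q0  q1 
   q1   q1  q1  q2 
   q2   q2  q2  q0 
(> = start, * = accepting)

start=q0; accept=q0; q0-a>q0; q0-b>q0; q0-c>q1; q1-a>q1; q1-b>q1; q1-c>q2; q2-a>q2; q2-b>q2; q2-c>q0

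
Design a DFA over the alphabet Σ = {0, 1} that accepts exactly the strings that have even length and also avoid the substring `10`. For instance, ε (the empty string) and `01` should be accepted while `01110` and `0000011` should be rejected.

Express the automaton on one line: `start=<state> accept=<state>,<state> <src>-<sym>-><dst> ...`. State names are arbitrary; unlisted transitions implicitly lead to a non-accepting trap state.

Run two small machines in parallel and take their product. The first has 2 states tracking the input length modulo 2; the second has 3 states tracking partial matches of the forbidden pattern `10`. A product state is a pair (one from each), accepting exactly when both do.
6 states suffice.
        0   1  
>* q0   q1  q2 
   q1   q0  q3 
   q2   q4  q3 
 * q3   q5  q2 
   q4   q5  q5 
   q5   q4  q4 
(> = start, * = accepting)

start=q0 accept=q0,q3 q0-0->q1 q0-1->q2 q1-0->q0 q1-1->q3 q2-0->q4 q2-1->q3 q3-0->q5 q3-1->q2 q4-0->q5 q4-1->q5 q5-0->q4 q5-1->q4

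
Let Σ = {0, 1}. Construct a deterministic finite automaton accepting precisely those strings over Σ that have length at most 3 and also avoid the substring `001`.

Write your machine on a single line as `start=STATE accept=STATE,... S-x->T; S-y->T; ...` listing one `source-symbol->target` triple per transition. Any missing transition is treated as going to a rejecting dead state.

Handle the two conditions separately and then intersect. One (5 states) tracks the input length, saturating at 4; the other (4 states) tracks partial matches of the forbidden pattern `001`. Each combined state is a pair, one component from each; accept when both components accept.
14 states suffice.
          0    1  
>* S0     S1   S2 
 * S1     S3   S4 
 * S2     S5   S4 
 * S3     S6   S7 
 * S4     S8   S9 
 * S5     S6   S9 
 * S6    S10  S11 
   S7    S11  S11 
 * S8    S10  S12 
 * S9    S13  S12 
   S10   S10  S11 
   S11   S11  S11 
   S12   S13  S12 
   S13   S10  S12 
(> = start, * = accepting)

start=S0; accept=S0,S1,S2,S3,S4,S5,S6,S8,S9; S0-0->S1; S0-1->S2; S1-0->S3; S1-1->S4; S2-0->S5; S2-1->S4; S3-0->S6; S3-1->S7; S4-0->S8; S4-1->S9; S5-0->S6; S5-1->S9; S6-0->S10; S6-1->S11; S7-0->S11; S7-1->S11; S8-0->S10; S8-1->S12; S9-0->S13; S9-1->S12; S10-0->S10; S10-1->S11; S11-0->S11; S11-1->S11; S12-0->S13; S12-1->S12; S13-0->S10; S13-1->S12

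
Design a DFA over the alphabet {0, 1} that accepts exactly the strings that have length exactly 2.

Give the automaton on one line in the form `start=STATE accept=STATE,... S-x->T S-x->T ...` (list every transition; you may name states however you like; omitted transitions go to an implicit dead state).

We only need to distinguish lengths 0, 1, …, 2, and '>2'. Chain S0 → S1 → S2 → S3 on every symbol, with S3 looping. Accepting states: {S2}.
4 states suffice.
        0   1  
>  S0   S1  S1 
   S1   S2  S2 
 * S2   S3  S3 
   S3   S3  S3 
(> = start, * = accepting)

start=S0 accept=S2 S0-0->S1 S0-1->S1 S1-0->S2 S1-1->S2 S2-0->S3 S2-1->S3 S3-0->S3 S3-1->S3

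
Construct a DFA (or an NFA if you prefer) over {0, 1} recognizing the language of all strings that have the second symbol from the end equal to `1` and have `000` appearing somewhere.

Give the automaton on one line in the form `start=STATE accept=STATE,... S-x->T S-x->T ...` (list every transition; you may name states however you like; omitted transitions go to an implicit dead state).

Run two small machines in parallel and take their product. One (7 states) tracks the last 2 symbols read; the other (4 states) tracks whether and how much of `000` has been seen. Each combined state is a pair, one component from each; accept when both components accept. Equivalent product states are then merged.
        0   1  
>  q0   q1  q0 
   q1   q2  q0 
   q2   q3  q0 
   q3   q3  q4 
   q4   q5  q6 
 * q5   q3  q4 
 * q6   q5  q6 
(> = start, * = accepting)

start=q0 accept=q5,q6 q0-0->q1 q0-1->q0 q1-0->q2 q1-1->q0 q2-0->q3 q2-1->q0 q3-0->q3 q3-1->q4 q4-0->q5 q4-1->q6 q5-0->q3 q5-1->q4 q6-0->q5 q6-1->q6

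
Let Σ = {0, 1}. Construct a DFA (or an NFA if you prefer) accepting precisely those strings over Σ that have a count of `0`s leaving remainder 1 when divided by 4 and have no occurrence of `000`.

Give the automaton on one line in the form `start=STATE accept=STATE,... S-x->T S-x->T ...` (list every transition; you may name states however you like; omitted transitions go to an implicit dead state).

Build one automaton per condition and run them in lockstep. One (4 states) tracks the count of `0`s modulo 4; the other (4 states) tracks partial matches of the forbidden pattern `000`. Each combined state is a pair, one component from each; accept when both components accept. After merging equivalent states the machine shrinks.
       0  1 
>  A   B  A 
 * B   C  D 
   C   E  F 
 * D   G  D 
   E   E  E 
   F   H  F 
   G   I  F 
   H   J  K 
   I   E  K 
   J   E  A 
   K   L  K 
   L   M  A 
 * M   E  D 
(> = start, * = accepting)

start=A accept=B,D,M A-0->B A-1->A B-0->C B-1->D C-0->E C-1->F D-0->G D-1->D E-0->E E-1->E F-0->H F-1->F G-0->I G-1->F H-0->J H-1->K I-0->E I-1->K J-0->E J-1->A K-0->L K-1->K L-0->M L-1->A M-0->E M-1->D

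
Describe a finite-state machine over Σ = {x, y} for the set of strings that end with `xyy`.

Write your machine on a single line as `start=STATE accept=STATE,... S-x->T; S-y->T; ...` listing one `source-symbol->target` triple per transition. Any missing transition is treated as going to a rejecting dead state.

start=A; accept=D; A-x->B; A-y->A; B-x->B; B-y->C; C-x->B; C-y->D; D-x->B; D-y->A

Let each state record the length of the longest suffix of the input read so far that is also a prefix of `xyy`. B means the last symbol is `x`; C means the last 2 symbols are `xy`; D means the last 3 symbols are `xyy`. Accept only at D, where the string currently ends in `xyy`.
4 states suffice.
       x  y 
>  A   B  A 
   B   B  C 
   C   B  D 
 * D   B  A 
(> = start, * = accepting)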